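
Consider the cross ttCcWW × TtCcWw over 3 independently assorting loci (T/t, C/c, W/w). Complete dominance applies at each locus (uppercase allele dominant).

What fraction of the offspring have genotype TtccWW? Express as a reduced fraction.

P(TtccWW) = 1/16

ttCcWW gametes: tCW×4, tcW×4
TtCcWw gametes: TCW×1, TCw×1, TcW×1, Tcw×1, tCW×1, tCw×1, tcW×1, tcw×1
ttCcWW×TtCcWw grid (8·8=64): TtCCWW=4 TtCCWw=4 TtCcWW=8 TtCcWw=8 TtccWW=4 TtccWw=4 ttCCWW=4 ttCCWw=4 ttCcWW=8 ttCcWw=8 ttccWW=4 ttccWw=4
TtccWW hits 4/64; gcd=4; 4÷4/64÷4 = 1/16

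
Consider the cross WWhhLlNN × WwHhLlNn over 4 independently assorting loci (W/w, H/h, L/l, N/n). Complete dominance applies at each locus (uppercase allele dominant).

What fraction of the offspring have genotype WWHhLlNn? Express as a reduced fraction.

WWhhLlNN gametes: WhLN×8, WhlN×8
WwHhLlNn gametes: WHLN×1, WHLn×1, WHlN×1, WHln×1, WhLN×1, WhLn×1, WhlN×1, Whln×1, wHLN×1, wHLn×1, wHlN×1, wHln×1, whLN×1, whLn×1, whlN×1, whln×1
WWhhLlNN×WwHhLlNn grid (16·16=256): WWHhLLNN=8 WWHhLLNn=8 WWHhLlNN=16 WWHhLlNn=16 WWHhllNN=8 WWHhllNn=8 WWhhLLNN=8 WWhhLLNn=8 WWhhLlNN=16 WWhhLlNn=16 WWhhllNN=8 WWhhllNn=8 WwHhLLNN=8 WwHhLLNn=8 WwHhLlNN=16 WwHhLlNn=16 WwHhllNN=8 WwHhllNn=8 WwhhLLNN=8 WwhhLLNn=8 WwhhLlNN=16 WwhhLlNn=16 WwhhllNN=8 WwhhllNn=8
WWHhLlNn hits 16/256; gcd=16; 16÷16/256÷16 = 1/16

P(WWHhLlNn) = 1/16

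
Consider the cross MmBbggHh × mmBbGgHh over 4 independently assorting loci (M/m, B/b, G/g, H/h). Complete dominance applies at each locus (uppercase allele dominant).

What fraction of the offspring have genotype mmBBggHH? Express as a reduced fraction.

P(mmBBggHH) = 1/64

MmBbggHh gametes: MBgH×2, MBgh×2, MbgH×2, Mbgh×2, mBgH×2, mBgh×2, mbgH×2, mbgh×2
mmBbGgHh gametes: mBGH×2, mBGh×2, mBgH×2, mBgh×2, mbGH×2, mbGh×2, mbgH×2, mbgh×2
MmBbggHh×mmBbGgHh grid (16·16=256): MmBBGgHH=4 MmBBGgHh=8 MmBBGghh=4 MmBBggHH=4 MmBBggHh=8 MmBBgghh=4 MmBbGgHH=8 MmBbGgHh=16 MmBbGghh=8 MmBbggHH=8 MmBbggHh=16 MmBbgghh=8 MmbbGgHH=4 MmbbGgHh=8 MmbbGghh=4 MmbbggHH=4 MmbbggHh=8 Mmbbgghh=4 mmBBGgHH=4 mmBBGgHh=8 mmBBGghh=4 mmBBggHH=4 mmBBggHh=8 mmBBgghh=4 mmBbGgHH=8 mmBbGgHh=16 mmBbGghh=8 mmBbggHH=8 mmBbggHh=16 mmBbgghh=8 mmbbGgHH=4 mmbbGgHh=8 mmbbGghh=4 mmbbggHH=4 mmbbggHh=8 mmbbgghh=4
mmBBggHH hits 4/256; gcd=4; 4÷4/256÷4 = 1/64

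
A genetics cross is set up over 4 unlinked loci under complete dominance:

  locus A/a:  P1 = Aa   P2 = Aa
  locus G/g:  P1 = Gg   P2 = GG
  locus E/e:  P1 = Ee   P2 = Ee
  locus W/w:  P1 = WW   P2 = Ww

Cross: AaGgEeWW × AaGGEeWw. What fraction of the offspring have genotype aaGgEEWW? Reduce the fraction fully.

AaGgEeWW gametes: AGEW×2, AGeW×2, AgEW×2, AgeW×2, aGEW×2, aGeW×2, agEW×2, ageW×2
AaGGEeWw gametes: AGEW×2, AGEw×2, AGeW×2, AGew×2, aGEW×2, aGEw×2, aGeW×2, aGew×2
AaGgEeWW×AaGGEeWw grid (16·16=256): AAGGEEWW=4 AAGGEEWw=4 AAGGEeWW=8 AAGGEeWw=8 AAGGeeWW=4 AAGGeeWw=4 AAGgEEWW=4 AAGgEEWw=4 AAGgEeWW=8 AAGgEeWw=8 AAGgeeWW=4 AAGgeeWw=4 AaGGEEWW=8 AaGGEEWw=8 AaGGEeWW=16 AaGGEeWw=16 AaGGeeWW=8 AaGGeeWw=8 AaGgEEWW=8 AaGgEEWw=8 AaGgEeWW=16 AaGgEeWw=16 AaGgeeWW=8 AaGgeeWw=8 aaGGEEWW=4 aaGGEEWw=4 aaGGEeWW=8 aaGGEeWw=8 aaGGeeWW=4 aaGGeeWw=4 aaGgEEWW=4 aaGgEEWw=4 aaGgEeWW=8 aaGgEeWw=8 aaGgeeWW=4 aaGgeeWw=4
aaGgEEWW hits 4/256; gcd=4; 4÷4/256÷4 = 1/64

P(aaGgEEWW) = 1/64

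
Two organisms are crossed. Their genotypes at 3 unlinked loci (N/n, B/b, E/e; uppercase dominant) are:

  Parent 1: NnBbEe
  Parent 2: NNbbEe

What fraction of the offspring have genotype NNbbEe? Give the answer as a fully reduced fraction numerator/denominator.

P(NNbbEe) = 1/8

NnBbEe gametes: NBE×1, NBe×1, NbE×1, Nbe×1, nBE×1, nBe×1, nbE×1, nbe×1
NNbbEe gametes: NbE×4, Nbe×4
NnBbEe×NNbbEe grid (8·8=64): NNBbEE=4 NNBbEe=8 NNBbee=4 NNbbEE=4 NNbbEe=8 NNbbee=4 NnBbEE=4 NnBbEe=8 NnBbee=4 NnbbEE=4 NnbbEe=8 Nnbbee=4
NNbbEe hits 8/64; gcd=8; 8÷8/64÷8 = 1/8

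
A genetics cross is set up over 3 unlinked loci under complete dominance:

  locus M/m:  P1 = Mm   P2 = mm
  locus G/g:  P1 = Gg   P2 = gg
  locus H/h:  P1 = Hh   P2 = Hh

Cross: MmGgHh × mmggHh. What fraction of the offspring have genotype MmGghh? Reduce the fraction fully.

P(MmGghh) = 1/16

MmGgHh gametes: MGH×1, MGh×1, MgH×1, Mgh×1, mGH×1, mGh×1, mgH×1, mgh×1
mmggHh gametes: mgH×4, mgh×4
MmGgHh×mmggHh grid (8·8=64): MmGgHH=4 MmGgHh=8 MmGghh=4 MmggHH=4 MmggHh=8 Mmgghh=4 mmGgHH=4 mmGgHh=8 mmGghh=4 mmggHH=4 mmggHh=8 mmgghh=4
MmGghh hits 4/64; gcd=4; 4÷4/64÷4 = 1/16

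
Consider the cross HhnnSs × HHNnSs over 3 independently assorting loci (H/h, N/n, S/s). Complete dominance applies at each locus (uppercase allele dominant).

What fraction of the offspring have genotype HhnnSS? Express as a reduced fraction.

P(HhnnSS) = 1/16

HhnnSs gametes: HnS×2, Hns×2, hnS×2, hns×2
HHNnSs gametes: HNS×2, HNs×2, HnS×2, Hns×2
HhnnSs×HHNnSs grid (8·8=64): HHNnSS=4 HHNnSs=8 HHNnss=4 HHnnSS=4 HHnnSs=8 HHnnss=4 HhNnSS=4 HhNnSs=8 HhNnss=4 HhnnSS=4 HhnnSs=8 Hhnnss=4
HhnnSS hits 4/64; gcd=4; 4÷4/64÷4 = 1/16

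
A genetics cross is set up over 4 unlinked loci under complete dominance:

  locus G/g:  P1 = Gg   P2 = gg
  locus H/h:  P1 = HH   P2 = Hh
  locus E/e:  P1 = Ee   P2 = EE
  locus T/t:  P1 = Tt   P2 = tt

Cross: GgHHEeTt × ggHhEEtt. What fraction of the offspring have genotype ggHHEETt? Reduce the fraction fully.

GgHHEeTt gametes: GHET×2, GHEt×2, GHeT×2, GHet×2, gHET×2, gHEt×2, gHeT×2, gHet×2
ggHhEEtt gametes: gHEt×8, ghEt×8
GgHHEeTt×ggHhEEtt grid (16·16=256): GgHHEETt=16 GgHHEEtt=16 GgHHEeTt=16 GgHHEett=16 GgHhEETt=16 GgHhEEtt=16 GgHhEeTt=16 GgHhEett=16 ggHHEETt=16 ggHHEEtt=16 ggHHEeTt=16 ggHHEett=16 ggHhEETt=16 ggHhEEtt=16 ggHhEeTt=16 ggHhEett=16
ggHHEETt hits 16/256; gcd=16; 16÷16/256÷16 = 1/16

P(ggHHEETt) = 1/16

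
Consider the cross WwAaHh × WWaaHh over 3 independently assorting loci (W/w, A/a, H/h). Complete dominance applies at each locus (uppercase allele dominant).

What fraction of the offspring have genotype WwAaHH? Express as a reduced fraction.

P(WwAaHH) = 1/16

WwAaHh gametes: WAH×1, WAh×1, WaH×1, Wah×1, wAH×1, wAh×1, waH×1, wah×1
WWaaHh gametes: WaH×4, Wah×4
WwAaHh×WWaaHh grid (8·8=64): WWAaHH=4 WWAaHh=8 WWAahh=4 WWaaHH=4 WWaaHh=8 WWaahh=4 WwAaHH=4 WwAaHh=8 WwAahh=4 WwaaHH=4 WwaaHh=8 Wwaahh=4
WwAaHH hits 4/64; gcd=4; 4÷4/64÷4 = 1/16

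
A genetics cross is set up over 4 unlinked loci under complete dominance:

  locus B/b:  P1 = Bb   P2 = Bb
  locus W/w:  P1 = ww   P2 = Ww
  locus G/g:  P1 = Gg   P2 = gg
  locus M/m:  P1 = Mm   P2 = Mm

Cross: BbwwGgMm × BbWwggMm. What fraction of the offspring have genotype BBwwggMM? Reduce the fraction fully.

P(BBwwggMM) = 1/64

BbwwGgMm gametes: BwGM×2, BwGm×2, BwgM×2, Bwgm×2, bwGM×2, bwGm×2, bwgM×2, bwgm×2
BbWwggMm gametes: BWgM×2, BWgm×2, BwgM×2, Bwgm×2, bWgM×2, bWgm×2, bwgM×2, bwgm×2
BbwwGgMm×BbWwggMm grid (16·16=256): BBWwGgMM=4 BBWwGgMm=8 BBWwGgmm=4 BBWwggMM=4 BBWwggMm=8 BBWwggmm=4 BBwwGgMM=4 BBwwGgMm=8 BBwwGgmm=4 BBwwggMM=4 BBwwggMm=8 BBwwggmm=4 BbWwGgMM=8 BbWwGgMm=16 BbWwGgmm=8 BbWwggMM=8 BbWwggMm=16 BbWwggmm=8 BbwwGgMM=8 BbwwGgMm=16 BbwwGgmm=8 BbwwggMM=8 BbwwggMm=16 Bbwwggmm=8 bbWwGgMM=4 bbWwGgMm=8 bbWwGgmm=4 bbWwggMM=4 bbWwggMm=8 bbWwggmm=4 bbwwGgMM=4 bbwwGgMm=8 bbwwGgmm=4 bbwwggMM=4 bbwwggMm=8 bbwwggmm=4
BBwwggMM hits 4/256; gcd=4; 4÷4/256÷4 = 1/64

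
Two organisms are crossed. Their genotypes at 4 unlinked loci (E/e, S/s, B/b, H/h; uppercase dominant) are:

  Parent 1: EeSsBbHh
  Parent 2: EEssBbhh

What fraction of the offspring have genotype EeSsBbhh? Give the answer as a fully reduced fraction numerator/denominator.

P(EeSsBbhh) = 1/16

EeSsBbHh gametes: ESBH×1, ESBh×1, ESbH×1, ESbh×1, EsBH×1, EsBh×1, EsbH×1, Esbh×1, eSBH×1, eSBh×1, eSbH×1, eSbh×1, esBH×1, esBh×1, esbH×1, esbh×1
EEssBbhh gametes: EsBh×8, Esbh×8
EeSsBbHh×EEssBbhh grid (16·16=256): EESsBBHh=8 EESsBBhh=8 EESsBbHh=16 EESsBbhh=16 EESsbbHh=8 EESsbbhh=8 EEssBBHh=8 EEssBBhh=8 EEssBbHh=16 EEssBbhh=16 EEssbbHh=8 EEssbbhh=8 EeSsBBHh=8 EeSsBBhh=8 EeSsBbHh=16 EeSsBbhh=16 EeSsbbHh=8 EeSsbbhh=8 EessBBHh=8 EessBBhh=8 EessBbHh=16 EessBbhh=16 EessbbHh=8 Eessbbhh=8
EeSsBbhh hits 16/256; gcd=16; 16÷16/256÷16 = 1/16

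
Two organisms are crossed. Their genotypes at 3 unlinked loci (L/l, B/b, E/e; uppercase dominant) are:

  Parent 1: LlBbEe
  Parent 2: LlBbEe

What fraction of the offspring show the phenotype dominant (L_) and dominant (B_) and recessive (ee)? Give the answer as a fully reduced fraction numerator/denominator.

P(L_ B_ ee) = 9/64

LlBbEe gametes: LBE×1, LBe×1, LbE×1, Lbe×1, lBE×1, lBe×1, lbE×1, lbe×1
LlBbEe gametes: LBE×1, LBe×1, LbE×1, Lbe×1, lBE×1, lBe×1, lbE×1, lbe×1
LlBbEe×LlBbEe grid (8·8=64): LLBBEE=1 LLBBEe=2 LLBBee=1 LLBbEE=2 LLBbEe=4 LLBbee=2 LLbbEE=1 LLbbEe=2 LLbbee=1 LlBBEE=2 LlBBEe=4 LlBBee=2 LlBbEE=4 LlBbEe=8 LlBbee=4 LlbbEE=2 LlbbEe=4 Llbbee=2 llBBEE=1 llBBEe=2 llBBee=1 llBbEE=2 llBbEe=4 llBbee=2 llbbEE=1 llbbEe=2 llbbee=1
L_ B_ ee hits 9/64; gcd=1; 9÷1/64÷1 = 9/64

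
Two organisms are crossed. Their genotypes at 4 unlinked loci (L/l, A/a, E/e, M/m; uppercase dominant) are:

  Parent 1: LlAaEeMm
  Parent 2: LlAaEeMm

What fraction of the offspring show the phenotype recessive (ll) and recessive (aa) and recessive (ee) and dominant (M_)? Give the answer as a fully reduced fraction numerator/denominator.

LlAaEeMm gametes: LAEM×1, LAEm×1, LAeM×1, LAem×1, LaEM×1, LaEm×1, LaeM×1, Laem×1, lAEM×1, lAEm×1, lAeM×1, lAem×1, laEM×1, laEm×1, laeM×1, laem×1
LlAaEeMm gametes: LAEM×1, LAEm×1, LAeM×1, LAem×1, LaEM×1, LaEm×1, LaeM×1, Laem×1, lAEM×1, lAEm×1, lAeM×1, lAem×1, laEM×1, laEm×1, laeM×1, laem×1
LlAaEeMm×LlAaEeMm grid (16·16=256): LLAAEEMM=1 LLAAEEMm=2 LLAAEEmm=1 LLAAEeMM=2 LLAAEeMm=4 LLAAEemm=2 LLAAeeMM=1 LLAAeeMm=2 LLAAeemm=1 LLAaEEMM=2 LLAaEEMm=4 LLAaEEmm=2 LLAaEeMM=4 LLAaEeMm=8 LLAaEemm=4 LLAaeeMM=2 LLAaeeMm=4 LLAaeemm=2 LLaaEEMM=1 LLaaEEMm=2 LLaaEEmm=1 LLaaEeMM=2 LLaaEeMm=4 LLaaEemm=2 LLaaeeMM=1 LLaaeeMm=2 LLaaeemm=1 LlAAEEMM=2 LlAAEEMm=4 LlAAEEmm=2 LlAAEeMM=4 LlAAEeMm=8 LlAAEemm=4 LlAAeeMM=2 LlAAeeMm=4 LlAAeemm=2 LlAaEEMM=4 LlAaEEMm=8 LlAaEEmm=4 LlAaEeMM=8 LlAaEeMm=16 LlAaEemm=8 LlAaeeMM=4 LlAaeeMm=8 LlAaeemm=4 LlaaEEMM=2 LlaaEEMm=4 LlaaEEmm=2 LlaaEeMM=4 LlaaEeMm=8 LlaaEemm=4 LlaaeeMM=2 LlaaeeMm=4 Llaaeemm=2 llAAEEMM=1 llAAEEMm=2 llAAEEmm=1 llAAEeMM=2 llAAEeMm=4 llAAEemm=2 llAAeeMM=1 llAAeeMm=2 llAAeemm=1 llAaEEMM=2 llAaEEMm=4 llAaEEmm=2 llAaEeMM=4 llAaEeMm=8 llAaEemm=4 llAaeeMM=2 llAaeeMm=4 llAaeemm=2 llaaEEMM=1 llaaEEMm=2 llaaEEmm=1 llaaEeMM=2 llaaEeMm=4 llaaEemm=2 llaaeeMM=1 llaaeeMm=2 llaaeemm=1
ll aa ee M_ hits 3/256; gcd=1; 3÷1/256÷1 = 3/256

P(ll aa ee M_) = 3/256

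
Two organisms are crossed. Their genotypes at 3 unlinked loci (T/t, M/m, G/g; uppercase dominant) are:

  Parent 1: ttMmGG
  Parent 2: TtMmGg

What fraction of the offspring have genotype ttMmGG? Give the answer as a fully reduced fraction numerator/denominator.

P(ttMmGG) = 1/8

ttMmGG gametes: tMG×4, tmG×4
TtMmGg gametes: TMG×1, TMg×1, TmG×1, Tmg×1, tMG×1, tMg×1, tmG×1, tmg×1
ttMmGG×TtMmGg grid (8·8=64): TtMMGG=4 TtMMGg=4 TtMmGG=8 TtMmGg=8 TtmmGG=4 TtmmGg=4 ttMMGG=4 ttMMGg=4 ttMmGG=8 ttMmGg=8 ttmmGG=4 ttmmGg=4
ttMmGG hits 8/64; gcd=8; 8÷8/64÷8 = 1/8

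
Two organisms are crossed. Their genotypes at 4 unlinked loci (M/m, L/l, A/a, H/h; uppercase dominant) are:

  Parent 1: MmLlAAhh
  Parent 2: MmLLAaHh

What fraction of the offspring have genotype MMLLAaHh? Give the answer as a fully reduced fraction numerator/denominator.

P(MMLLAaHh) = 1/32

MmLlAAhh gametes: MLAh×4, MlAh×4, mLAh×4, mlAh×4
MmLLAaHh gametes: MLAH×2, MLAh×2, MLaH×2, MLah×2, mLAH×2, mLAh×2, mLaH×2, mLah×2
MmLlAAhh×MmLLAaHh grid (16·16=256): MMLLAAHh=8 MMLLAAhh=8 MMLLAaHh=8 MMLLAahh=8 MMLlAAHh=8 MMLlAAhh=8 MMLlAaHh=8 MMLlAahh=8 MmLLAAHh=16 MmLLAAhh=16 MmLLAaHh=16 MmLLAahh=16 MmLlAAHh=16 MmLlAAhh=16 MmLlAaHh=16 MmLlAahh=16 mmLLAAHh=8 mmLLAAhh=8 mmLLAaHh=8 mmLLAahh=8 mmLlAAHh=8 mmLlAAhh=8 mmLlAaHh=8 mmLlAahh=8
MMLLAaHh hits 8/256; gcd=8; 8÷8/256÷8 = 1/32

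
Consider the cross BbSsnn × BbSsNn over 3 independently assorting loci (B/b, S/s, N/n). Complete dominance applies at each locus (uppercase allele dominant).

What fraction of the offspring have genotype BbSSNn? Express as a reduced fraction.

BbSsnn gametes: BSn×2, Bsn×2, bSn×2, bsn×2
BbSsNn gametes: BSN×1, BSn×1, BsN×1, Bsn×1, bSN×1, bSn×1, bsN×1, bsn×1
BbSsnn×BbSsNn grid (8·8=64): BBSSNn=2 BBSSnn=2 BBSsNn=4 BBSsnn=4 BBssNn=2 BBssnn=2 BbSSNn=4 BbSSnn=4 BbSsNn=8 BbSsnn=8 BbssNn=4 Bbssnn=4 bbSSNn=2 bbSSnn=2 bbSsNn=4 bbSsnn=4 bbssNn=2 bbssnn=2
BbSSNn hits 4/64; gcd=4; 4÷4/64÷4 = 1/16

P(BbSSNn) = 1/16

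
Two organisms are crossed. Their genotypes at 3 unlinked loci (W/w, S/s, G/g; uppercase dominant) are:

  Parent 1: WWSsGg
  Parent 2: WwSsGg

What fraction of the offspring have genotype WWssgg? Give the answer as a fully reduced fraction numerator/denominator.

P(WWssgg) = 1/32

WWSsGg gametes: WSG×2, WSg×2, WsG×2, Wsg×2
WwSsGg gametes: WSG×1, WSg×1, WsG×1, Wsg×1, wSG×1, wSg×1, wsG×1, wsg×1
WWSsGg×WwSsGg grid (8·8=64): WWSSGG=2 WWSSGg=4 WWSSgg=2 WWSsGG=4 WWSsGg=8 WWSsgg=4 WWssGG=2 WWssGg=4 WWssgg=2 WwSSGG=2 WwSSGg=4 WwSSgg=2 WwSsGG=4 WwSsGg=8 WwSsgg=4 WwssGG=2 WwssGg=4 Wwssgg=2
WWssgg hits 2/64; gcd=2; 2÷2/64÷2 = 1/32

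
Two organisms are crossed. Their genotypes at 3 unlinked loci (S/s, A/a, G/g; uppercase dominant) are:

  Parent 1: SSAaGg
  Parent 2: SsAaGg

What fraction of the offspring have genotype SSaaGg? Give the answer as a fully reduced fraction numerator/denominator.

SSAaGg gametes: SAG×2, SAg×2, SaG×2, Sag×2
SsAaGg gametes: SAG×1, SAg×1, SaG×1, Sag×1, sAG×1, sAg×1, saG×1, sag×1
SSAaGg×SsAaGg grid (8·8=64): SSAAGG=2 SSAAGg=4 SSAAgg=2 SSAaGG=4 SSAaGg=8 SSAagg=4 SSaaGG=2 SSaaGg=4 SSaagg=2 SsAAGG=2 SsAAGg=4 SsAAgg=2 SsAaGG=4 SsAaGg=8 SsAagg=4 SsaaGG=2 SsaaGg=4 Ssaagg=2
SSaaGg hits 4/64; gcd=4; 4÷4/64÷4 = 1/16

P(SSaaGg) = 1/16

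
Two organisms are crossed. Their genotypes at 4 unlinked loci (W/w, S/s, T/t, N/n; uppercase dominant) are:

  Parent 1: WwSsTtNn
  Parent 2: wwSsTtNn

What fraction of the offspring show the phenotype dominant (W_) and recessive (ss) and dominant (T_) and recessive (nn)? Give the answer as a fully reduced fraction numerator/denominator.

WwSsTtNn gametes: WSTN×1, WSTn×1, WStN×1, WStn×1, WsTN×1, WsTn×1, WstN×1, Wstn×1, wSTN×1, wSTn×1, wStN×1, wStn×1, wsTN×1, wsTn×1, wstN×1, wstn×1
wwSsTtNn gametes: wSTN×2, wSTn×2, wStN×2, wStn×2, wsTN×2, wsTn×2, wstN×2, wstn×2
WwSsTtNn×wwSsTtNn grid (16·16=256): WwSSTTNN=2 WwSSTTNn=4 WwSSTTnn=2 WwSSTtNN=4 WwSSTtNn=8 WwSSTtnn=4 WwSSttNN=2 WwSSttNn=4 WwSSttnn=2 WwSsTTNN=4 WwSsTTNn=8 WwSsTTnn=4 WwSsTtNN=8 WwSsTtNn=16 WwSsTtnn=8 WwSsttNN=4 WwSsttNn=8 WwSsttnn=4 WwssTTNN=2 WwssTTNn=4 WwssTTnn=2 WwssTtNN=4 WwssTtNn=8 WwssTtnn=4 WwssttNN=2 WwssttNn=4 Wwssttnn=2 wwSSTTNN=2 wwSSTTNn=4 wwSSTTnn=2 wwSSTtNN=4 wwSSTtNn=8 wwSSTtnn=4 wwSSttNN=2 wwSSttNn=4 wwSSttnn=2 wwSsTTNN=4 wwSsTTNn=8 wwSsTTnn=4 wwSsTtNN=8 wwSsTtNn=16 wwSsTtnn=8 wwSsttNN=4 wwSsttNn=8 wwSsttnn=4 wwssTTNN=2 wwssTTNn=4 wwssTTnn=2 wwssTtNN=4 wwssTtNn=8 wwssTtnn=4 wwssttNN=2 wwssttNn=4 wwssttnn=2
W_ ss T_ nn hits 6/256; gcd=2; 6÷2/256÷2 = 3/128

P(W_ ss T_ nn) = 3/128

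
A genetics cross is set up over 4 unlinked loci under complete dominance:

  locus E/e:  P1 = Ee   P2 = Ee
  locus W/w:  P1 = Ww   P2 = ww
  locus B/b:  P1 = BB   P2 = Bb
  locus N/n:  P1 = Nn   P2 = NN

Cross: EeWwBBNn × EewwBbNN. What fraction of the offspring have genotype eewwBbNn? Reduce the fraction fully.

P(eewwBbNn) = 1/32

EeWwBBNn gametes: EWBN×2, EWBn×2, EwBN×2, EwBn×2, eWBN×2, eWBn×2, ewBN×2, ewBn×2
EewwBbNN gametes: EwBN×4, EwbN×4, ewBN×4, ewbN×4
EeWwBBNn×EewwBbNN grid (16·16=256): EEWwBBNN=8 EEWwBBNn=8 EEWwBbNN=8 EEWwBbNn=8 EEwwBBNN=8 EEwwBBNn=8 EEwwBbNN=8 EEwwBbNn=8 EeWwBBNN=16 EeWwBBNn=16 EeWwBbNN=16 EeWwBbNn=16 EewwBBNN=16 EewwBBNn=16 EewwBbNN=16 EewwBbNn=16 eeWwBBNN=8 eeWwBBNn=8 eeWwBbNN=8 eeWwBbNn=8 eewwBBNN=8 eewwBBNn=8 eewwBbNN=8 eewwBbNn=8
eewwBbNn hits 8/256; gcd=8; 8÷8/256÷8 = 1/32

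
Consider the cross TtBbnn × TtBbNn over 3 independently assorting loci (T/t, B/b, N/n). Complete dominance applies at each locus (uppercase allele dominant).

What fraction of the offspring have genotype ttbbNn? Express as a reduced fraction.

P(ttbbNn) = 1/32

TtBbnn gametes: TBn×2, Tbn×2, tBn×2, tbn×2
TtBbNn gametes: TBN×1, TBn×1, TbN×1, Tbn×1, tBN×1, tBn×1, tbN×1, tbn×1
TtBbnn×TtBbNn grid (8·8=64): TTBBNn=2 TTBBnn=2 TTBbNn=4 TTBbnn=4 TTbbNn=2 TTbbnn=2 TtBBNn=4 TtBBnn=4 TtBbNn=8 TtBbnn=8 TtbbNn=4 Ttbbnn=4 ttBBNn=2 ttBBnn=2 ttBbNn=4 ttBbnn=4 ttbbNn=2 ttbbnn=2
ttbbNn hits 2/64; gcd=2; 2÷2/64÷2 = 1/32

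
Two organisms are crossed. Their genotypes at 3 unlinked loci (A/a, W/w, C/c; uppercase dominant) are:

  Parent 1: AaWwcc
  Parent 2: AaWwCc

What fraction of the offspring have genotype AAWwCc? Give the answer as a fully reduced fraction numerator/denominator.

P(AAWwCc) = 1/16

AaWwcc gametes: AWc×2, Awc×2, aWc×2, awc×2
AaWwCc gametes: AWC×1, AWc×1, AwC×1, Awc×1, aWC×1, aWc×1, awC×1, awc×1
AaWwcc×AaWwCc grid (8·8=64): AAWWCc=2 AAWWcc=2 AAWwCc=4 AAWwcc=4 AAwwCc=2 AAwwcc=2 AaWWCc=4 AaWWcc=4 AaWwCc=8 AaWwcc=8 AawwCc=4 Aawwcc=4 aaWWCc=2 aaWWcc=2 aaWwCc=4 aaWwcc=4 aawwCc=2 aawwcc=2
AAWwCc hits 4/64; gcd=4; 4÷4/64÷4 = 1/16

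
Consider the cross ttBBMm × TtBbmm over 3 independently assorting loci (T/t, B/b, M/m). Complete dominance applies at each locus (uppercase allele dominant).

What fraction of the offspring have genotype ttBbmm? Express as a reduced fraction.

P(ttBbmm) = 1/8

ttBBMm gametes: tBM×4, tBm×4
TtBbmm gametes: TBm×2, Tbm×2, tBm×2, tbm×2
ttBBMm×TtBbmm grid (8·8=64): TtBBMm=8 TtBBmm=8 TtBbMm=8 TtBbmm=8 ttBBMm=8 ttBBmm=8 ttBbMm=8 ttBbmm=8
ttBbmm hits 8/64; gcd=8; 8÷8/64÷8 = 1/8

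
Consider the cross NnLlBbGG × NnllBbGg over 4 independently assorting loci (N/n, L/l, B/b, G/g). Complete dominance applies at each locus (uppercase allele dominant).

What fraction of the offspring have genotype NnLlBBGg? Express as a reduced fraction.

NnLlBbGG gametes: NLBG×2, NLbG×2, NlBG×2, NlbG×2, nLBG×2, nLbG×2, nlBG×2, nlbG×2
NnllBbGg gametes: NlBG×2, NlBg×2, NlbG×2, Nlbg×2, nlBG×2, nlBg×2, nlbG×2, nlbg×2
NnLlBbGG×NnllBbGg grid (16·16=256): NNLlBBGG=4 NNLlBBGg=4 NNLlBbGG=8 NNLlBbGg=8 NNLlbbGG=4 NNLlbbGg=4 NNllBBGG=4 NNllBBGg=4 NNllBbGG=8 NNllBbGg=8 NNllbbGG=4 NNllbbGg=4 NnLlBBGG=8 NnLlBBGg=8 NnLlBbGG=16 NnLlBbGg=16 NnLlbbGG=8 NnLlbbGg=8 NnllBBGG=8 NnllBBGg=8 NnllBbGG=16 NnllBbGg=16 NnllbbGG=8 NnllbbGg=8 nnLlBBGG=4 nnLlBBGg=4 nnLlBbGG=8 nnLlBbGg=8 nnLlbbGG=4 nnLlbbGg=4 nnllBBGG=4 nnllBBGg=4 nnllBbGG=8 nnllBbGg=8 nnllbbGG=4 nnllbbGg=4
NnLlBBGg hits 8/256; gcd=8; 8÷8/256÷8 = 1/32

P(NnLlBBGg) = 1/32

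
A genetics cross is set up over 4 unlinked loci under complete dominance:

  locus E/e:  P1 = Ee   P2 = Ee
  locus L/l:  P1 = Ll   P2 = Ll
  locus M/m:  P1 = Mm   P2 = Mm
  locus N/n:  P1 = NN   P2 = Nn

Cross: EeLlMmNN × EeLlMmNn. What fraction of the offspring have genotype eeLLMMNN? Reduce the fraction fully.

EeLlMmNN gametes: ELMN×2, ELmN×2, ElMN×2, ElmN×2, eLMN×2, eLmN×2, elMN×2, elmN×2
EeLlMmNn gametes: ELMN×1, ELMn×1, ELmN×1, ELmn×1, ElMN×1, ElMn×1, ElmN×1, Elmn×1, eLMN×1, eLMn×1, eLmN×1, eLmn×1, elMN×1, elMn×1, elmN×1, elmn×1
EeLlMmNN×EeLlMmNn grid (16·16=256): EELLMMNN=2 EELLMMNn=2 EELLMmNN=4 EELLMmNn=4 EELLmmNN=2 EELLmmNn=2 EELlMMNN=4 EELlMMNn=4 EELlMmNN=8 EELlMmNn=8 EELlmmNN=4 EELlmmNn=4 EEllMMNN=2 EEllMMNn=2 EEllMmNN=4 EEllMmNn=4 EEllmmNN=2 EEllmmNn=2 EeLLMMNN=4 EeLLMMNn=4 EeLLMmNN=8 EeLLMmNn=8 EeLLmmNN=4 EeLLmmNn=4 EeLlMMNN=8 EeLlMMNn=8 EeLlMmNN=16 EeLlMmNn=16 EeLlmmNN=8 EeLlmmNn=8 EellMMNN=4 EellMMNn=4 EellMmNN=8 EellMmNn=8 EellmmNN=4 EellmmNn=4 eeLLMMNN=2 eeLLMMNn=2 eeLLMmNN=4 eeLLMmNn=4 eeLLmmNN=2 eeLLmmNn=2 eeLlMMNN=4 eeLlMMNn=4 eeLlMmNN=8 eeLlMmNn=8 eeLlmmNN=4 eeLlmmNn=4 eellMMNN=2 eellMMNn=2 eellMmNN=4 eellMmNn=4 eellmmNN=2 eellmmNn=2
eeLLMMNN hits 2/256; gcd=2; 2÷2/256÷2 = 1/128

P(eeLLMMNN) = 1/128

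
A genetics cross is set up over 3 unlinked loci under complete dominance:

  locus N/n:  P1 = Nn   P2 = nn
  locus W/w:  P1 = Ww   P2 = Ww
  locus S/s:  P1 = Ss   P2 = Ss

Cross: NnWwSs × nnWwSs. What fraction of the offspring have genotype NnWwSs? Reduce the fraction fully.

P(NnWwSs) = 1/8

NnWwSs gametes: NWS×1, NWs×1, NwS×1, Nws×1, nWS×1, nWs×1, nwS×1, nws×1
nnWwSs gametes: nWS×2, nWs×2, nwS×2, nws×2
NnWwSs×nnWwSs grid (8·8=64): NnWWSS=2 NnWWSs=4 NnWWss=2 NnWwSS=4 NnWwSs=8 NnWwss=4 NnwwSS=2 NnwwSs=4 Nnwwss=2 nnWWSS=2 nnWWSs=4 nnWWss=2 nnWwSS=4 nnWwSs=8 nnWwss=4 nnwwSS=2 nnwwSs=4 nnwwss=2
NnWwSs hits 8/64; gcd=8; 8÷8/64÷8 = 1/8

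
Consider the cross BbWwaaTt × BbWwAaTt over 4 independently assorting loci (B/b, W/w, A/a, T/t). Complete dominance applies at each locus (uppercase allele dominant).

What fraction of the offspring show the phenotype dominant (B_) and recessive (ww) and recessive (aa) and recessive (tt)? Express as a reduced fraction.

BbWwaaTt gametes: BWaT×2, BWat×2, BwaT×2, Bwat×2, bWaT×2, bWat×2, bwaT×2, bwat×2
BbWwAaTt gametes: BWAT×1, BWAt×1, BWaT×1, BWat×1, BwAT×1, BwAt×1, BwaT×1, Bwat×1, bWAT×1, bWAt×1, bWaT×1, bWat×1, bwAT×1, bwAt×1, bwaT×1, bwat×1
BbWwaaTt×BbWwAaTt grid (16·16=256): BBWWAaTT=2 BBWWAaTt=4 BBWWAatt=2 BBWWaaTT=2 BBWWaaTt=4 BBWWaatt=2 BBWwAaTT=4 BBWwAaTt=8 BBWwAatt=4 BBWwaaTT=4 BBWwaaTt=8 BBWwaatt=4 BBwwAaTT=2 BBwwAaTt=4 BBwwAatt=2 BBwwaaTT=2 BBwwaaTt=4 BBwwaatt=2 BbWWAaTT=4 BbWWAaTt=8 BbWWAatt=4 BbWWaaTT=4 BbWWaaTt=8 BbWWaatt=4 BbWwAaTT=8 BbWwAaTt=16 BbWwAatt=8 BbWwaaTT=8 BbWwaaTt=16 BbWwaatt=8 BbwwAaTT=4 BbwwAaTt=8 BbwwAatt=4 BbwwaaTT=4 BbwwaaTt=8 Bbwwaatt=4 bbWWAaTT=2 bbWWAaTt=4 bbWWAatt=2 bbWWaaTT=2 bbWWaaTt=4 bbWWaatt=2 bbWwAaTT=4 bbWwAaTt=8 bbWwAatt=4 bbWwaaTT=4 bbWwaaTt=8 bbWwaatt=4 bbwwAaTT=2 bbwwAaTt=4 bbwwAatt=2 bbwwaaTT=2 bbwwaaTt=4 bbwwaatt=2
B_ ww aa tt hits 6/256; gcd=2; 6÷2/256÷2 = 3/128

P(B_ ww aa tt) = 3/128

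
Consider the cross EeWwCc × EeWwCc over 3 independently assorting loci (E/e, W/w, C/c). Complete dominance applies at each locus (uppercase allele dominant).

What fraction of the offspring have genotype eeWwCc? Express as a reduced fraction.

EeWwCc gametes: EWC×1, EWc×1, EwC×1, Ewc×1, eWC×1, eWc×1, ewC×1, ewc×1
EeWwCc gametes: EWC×1, EWc×1, EwC×1, Ewc×1, eWC×1, eWc×1, ewC×1, ewc×1
EeWwCc×EeWwCc grid (8·8=64): EEWWCC=1 EEWWCc=2 EEWWcc=1 EEWwCC=2 EEWwCc=4 EEWwcc=2 EEwwCC=1 EEwwCc=2 EEwwcc=1 EeWWCC=2 EeWWCc=4 EeWWcc=2 EeWwCC=4 EeWwCc=8 EeWwcc=4 EewwCC=2 EewwCc=4 Eewwcc=2 eeWWCC=1 eeWWCc=2 eeWWcc=1 eeWwCC=2 eeWwCc=4 eeWwcc=2 eewwCC=1 eewwCc=2 eewwcc=1
eeWwCc hits 4/64; gcd=4; 4÷4/64÷4 = 1/16

P(eeWwCc) = 1/16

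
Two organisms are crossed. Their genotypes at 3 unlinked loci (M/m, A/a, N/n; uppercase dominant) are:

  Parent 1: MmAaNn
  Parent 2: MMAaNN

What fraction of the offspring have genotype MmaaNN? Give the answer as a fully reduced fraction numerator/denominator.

P(MmaaNN) = 1/16

MmAaNn gametes: MAN×1, MAn×1, MaN×1, Man×1, mAN×1, mAn×1, maN×1, man×1
MMAaNN gametes: MAN×4, MaN×4
MmAaNn×MMAaNN grid (8·8=64): MMAANN=4 MMAANn=4 MMAaNN=8 MMAaNn=8 MMaaNN=4 MMaaNn=4 MmAANN=4 MmAANn=4 MmAaNN=8 MmAaNn=8 MmaaNN=4 MmaaNn=4
MmaaNN hits 4/64; gcd=4; 4÷4/64÷4 = 1/16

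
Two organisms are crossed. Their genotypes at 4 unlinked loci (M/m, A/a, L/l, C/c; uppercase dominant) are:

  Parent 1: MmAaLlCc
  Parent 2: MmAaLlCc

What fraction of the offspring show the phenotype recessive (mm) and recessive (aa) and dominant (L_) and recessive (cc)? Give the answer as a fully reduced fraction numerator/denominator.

P(mm aa L_ cc) = 3/256

MmAaLlCc gametes: MALC×1, MALc×1, MAlC×1, MAlc×1, MaLC×1, MaLc×1, MalC×1, Malc×1, mALC×1, mALc×1, mAlC×1, mAlc×1, maLC×1, maLc×1, malC×1, malc×1
MmAaLlCc gametes: MALC×1, MALc×1, MAlC×1, MAlc×1, MaLC×1, MaLc×1, MalC×1, Malc×1, mALC×1, mALc×1, mAlC×1, mAlc×1, maLC×1, maLc×1, malC×1, malc×1
MmAaLlCc×MmAaLlCc grid (16·16=256): MMAALLCC=1 MMAALLCc=2 MMAALLcc=1 MMAALlCC=2 MMAALlCc=4 MMAALlcc=2 MMAAllCC=1 MMAAllCc=2 MMAAllcc=1 MMAaLLCC=2 MMAaLLCc=4 MMAaLLcc=2 MMAaLlCC=4 MMAaLlCc=8 MMAaLlcc=4 MMAallCC=2 MMAallCc=4 MMAallcc=2 MMaaLLCC=1 MMaaLLCc=2 MMaaLLcc=1 MMaaLlCC=2 MMaaLlCc=4 MMaaLlcc=2 MMaallCC=1 MMaallCc=2 MMaallcc=1 MmAALLCC=2 MmAALLCc=4 MmAALLcc=2 MmAALlCC=4 MmAALlCc=8 MmAALlcc=4 MmAAllCC=2 MmAAllCc=4 MmAAllcc=2 MmAaLLCC=4 MmAaLLCc=8 MmAaLLcc=4 MmAaLlCC=8 MmAaLlCc=16 MmAaLlcc=8 MmAallCC=4 MmAallCc=8 MmAallcc=4 MmaaLLCC=2 MmaaLLCc=4 MmaaLLcc=2 MmaaLlCC=4 MmaaLlCc=8 MmaaLlcc=4 MmaallCC=2 MmaallCc=4 Mmaallcc=2 mmAALLCC=1 mmAALLCc=2 mmAALLcc=1 mmAALlCC=2 mmAALlCc=4 mmAALlcc=2 mmAAllCC=1 mmAAllCc=2 mmAAllcc=1 mmAaLLCC=2 mmAaLLCc=4 mmAaLLcc=2 mmAaLlCC=4 mmAaLlCc=8 mmAaLlcc=4 mmAallCC=2 mmAallCc=4 mmAallcc=2 mmaaLLCC=1 mmaaLLCc=2 mmaaLLcc=1 mmaaLlCC=2 mmaaLlCc=4 mmaaLlcc=2 mmaallCC=1 mmaallCc=2 mmaallcc=1
mm aa L_ cc hits 3/256; gcd=1; 3÷1/256÷1 = 3/256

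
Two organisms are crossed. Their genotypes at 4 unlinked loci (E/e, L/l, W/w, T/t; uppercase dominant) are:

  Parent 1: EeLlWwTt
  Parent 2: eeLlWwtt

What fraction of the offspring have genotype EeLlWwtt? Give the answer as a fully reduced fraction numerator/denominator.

P(EeLlWwtt) = 1/16

EeLlWwTt gametes: ELWT×1, ELWt×1, ELwT×1, ELwt×1, ElWT×1, ElWt×1, ElwT×1, Elwt×1, eLWT×1, eLWt×1, eLwT×1, eLwt×1, elWT×1, elWt×1, elwT×1, elwt×1
eeLlWwtt gametes: eLWt×4, eLwt×4, elWt×4, elwt×4
EeLlWwTt×eeLlWwtt grid (16·16=256): EeLLWWTt=4 EeLLWWtt=4 EeLLWwTt=8 EeLLWwtt=8 EeLLwwTt=4 EeLLwwtt=4 EeLlWWTt=8 EeLlWWtt=8 EeLlWwTt=16 EeLlWwtt=16 EeLlwwTt=8 EeLlwwtt=8 EellWWTt=4 EellWWtt=4 EellWwTt=8 EellWwtt=8 EellwwTt=4 Eellwwtt=4 eeLLWWTt=4 eeLLWWtt=4 eeLLWwTt=8 eeLLWwtt=8 eeLLwwTt=4 eeLLwwtt=4 eeLlWWTt=8 eeLlWWtt=8 eeLlWwTt=16 eeLlWwtt=16 eeLlwwTt=8 eeLlwwtt=8 eellWWTt=4 eellWWtt=4 eellWwTt=8 eellWwtt=8 eellwwTt=4 eellwwtt=4
EeLlWwtt hits 16/256; gcd=16; 16÷16/256÷16 = 1/16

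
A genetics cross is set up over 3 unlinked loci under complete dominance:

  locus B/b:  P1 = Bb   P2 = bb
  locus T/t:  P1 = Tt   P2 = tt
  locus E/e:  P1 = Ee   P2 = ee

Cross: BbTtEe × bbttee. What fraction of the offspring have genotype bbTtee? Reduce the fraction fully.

P(bbTtee) = 1/8

BbTtEe gametes: BTE×1, BTe×1, BtE×1, Bte×1, bTE×1, bTe×1, btE×1, bte×1
bbttee gametes: bte×8
BbTtEe×bbttee grid (8·8=64): BbTtEe=8 BbTtee=8 BbttEe=8 Bbttee=8 bbTtEe=8 bbTtee=8 bbttEe=8 bbttee=8
bbTtee hits 8/64; gcd=8; 8÷8/64÷8 = 1/8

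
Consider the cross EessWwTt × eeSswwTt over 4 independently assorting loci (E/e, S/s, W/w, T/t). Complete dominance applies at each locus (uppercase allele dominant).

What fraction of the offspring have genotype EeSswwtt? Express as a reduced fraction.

EessWwTt gametes: EsWT×2, EsWt×2, EswT×2, Eswt×2, esWT×2, esWt×2, eswT×2, eswt×2
eeSswwTt gametes: eSwT×4, eSwt×4, eswT×4, eswt×4
EessWwTt×eeSswwTt grid (16·16=256): EeSsWwTT=8 EeSsWwTt=16 EeSsWwtt=8 EeSswwTT=8 EeSswwTt=16 EeSswwtt=8 EessWwTT=8 EessWwTt=16 EessWwtt=8 EesswwTT=8 EesswwTt=16 Eesswwtt=8 eeSsWwTT=8 eeSsWwTt=16 eeSsWwtt=8 eeSswwTT=8 eeSswwTt=16 eeSswwtt=8 eessWwTT=8 eessWwTt=16 eessWwtt=8 eesswwTT=8 eesswwTt=16 eesswwtt=8
EeSswwtt hits 8/256; gcd=8; 8÷8/256÷8 = 1/32

P(EeSswwtt) = 1/32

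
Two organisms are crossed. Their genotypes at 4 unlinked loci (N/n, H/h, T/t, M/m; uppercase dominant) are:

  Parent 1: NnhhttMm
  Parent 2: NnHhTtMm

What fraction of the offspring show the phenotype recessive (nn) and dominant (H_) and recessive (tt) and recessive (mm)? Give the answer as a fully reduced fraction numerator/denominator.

P(nn H_ tt mm) = 1/64

NnhhttMm gametes: NhtM×4, Nhtm×4, nhtM×4, nhtm×4
NnHhTtMm gametes: NHTM×1, NHTm×1, NHtM×1, NHtm×1, NhTM×1, NhTm×1, NhtM×1, Nhtm×1, nHTM×1, nHTm×1, nHtM×1, nHtm×1, nhTM×1, nhTm×1, nhtM×1, nhtm×1
NnhhttMm×NnHhTtMm grid (16·16=256): NNHhTtMM=4 NNHhTtMm=8 NNHhTtmm=4 NNHhttMM=4 NNHhttMm=8 NNHhttmm=4 NNhhTtMM=4 NNhhTtMm=8 NNhhTtmm=4 NNhhttMM=4 NNhhttMm=8 NNhhttmm=4 NnHhTtMM=8 NnHhTtMm=16 NnHhTtmm=8 NnHhttMM=8 NnHhttMm=16 NnHhttmm=8 NnhhTtMM=8 NnhhTtMm=16 NnhhTtmm=8 NnhhttMM=8 NnhhttMm=16 Nnhhttmm=8 nnHhTtMM=4 nnHhTtMm=8 nnHhTtmm=4 nnHhttMM=4 nnHhttMm=8 nnHhttmm=4 nnhhTtMM=4 nnhhTtMm=8 nnhhTtmm=4 nnhhttMM=4 nnhhttMm=8 nnhhttmm=4
nn H_ tt mm hits 4/256; gcd=4; 4÷4/256÷4 = 1/64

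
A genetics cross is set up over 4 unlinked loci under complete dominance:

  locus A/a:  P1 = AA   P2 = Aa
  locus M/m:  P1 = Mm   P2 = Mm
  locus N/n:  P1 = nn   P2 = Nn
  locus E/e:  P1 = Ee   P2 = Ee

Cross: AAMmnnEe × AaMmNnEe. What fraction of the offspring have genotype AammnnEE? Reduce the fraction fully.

P(AammnnEE) = 1/64

AAMmnnEe gametes: AMnE×4, AMne×4, AmnE×4, Amne×4
AaMmNnEe gametes: AMNE×1, AMNe×1, AMnE×1, AMne×1, AmNE×1, AmNe×1, AmnE×1, Amne×1, aMNE×1, aMNe×1, aMnE×1, aMne×1, amNE×1, amNe×1, amnE×1, amne×1
AAMmnnEe×AaMmNnEe grid (16·16=256): AAMMNnEE=4 AAMMNnEe=8 AAMMNnee=4 AAMMnnEE=4 AAMMnnEe=8 AAMMnnee=4 AAMmNnEE=8 AAMmNnEe=16 AAMmNnee=8 AAMmnnEE=8 AAMmnnEe=16 AAMmnnee=8 AAmmNnEE=4 AAmmNnEe=8 AAmmNnee=4 AAmmnnEE=4 AAmmnnEe=8 AAmmnnee=4 AaMMNnEE=4 AaMMNnEe=8 AaMMNnee=4 AaMMnnEE=4 AaMMnnEe=8 AaMMnnee=4 AaMmNnEE=8 AaMmNnEe=16 AaMmNnee=8 AaMmnnEE=8 AaMmnnEe=16 AaMmnnee=8 AammNnEE=4 AammNnEe=8 AammNnee=4 AammnnEE=4 AammnnEe=8 Aammnnee=4
AammnnEE hits 4/256; gcd=4; 4÷4/256÷4 = 1/64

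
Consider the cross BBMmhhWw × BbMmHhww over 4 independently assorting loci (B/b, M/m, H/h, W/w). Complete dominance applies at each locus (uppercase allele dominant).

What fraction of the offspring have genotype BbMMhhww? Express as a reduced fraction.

P(BbMMhhww) = 1/32

BBMmhhWw gametes: BMhW×4, BMhw×4, BmhW×4, Bmhw×4
BbMmHhww gametes: BMHw×2, BMhw×2, BmHw×2, Bmhw×2, bMHw×2, bMhw×2, bmHw×2, bmhw×2
BBMmhhWw×BbMmHhww grid (16·16=256): BBMMHhWw=8 BBMMHhww=8 BBMMhhWw=8 BBMMhhww=8 BBMmHhWw=16 BBMmHhww=16 BBMmhhWw=16 BBMmhhww=16 BBmmHhWw=8 BBmmHhww=8 BBmmhhWw=8 BBmmhhww=8 BbMMHhWw=8 BbMMHhww=8 BbMMhhWw=8 BbMMhhww=8 BbMmHhWw=16 BbMmHhww=16 BbMmhhWw=16 BbMmhhww=16 BbmmHhWw=8 BbmmHhww=8 BbmmhhWw=8 Bbmmhhww=8
BbMMhhww hits 8/256; gcd=8; 8÷8/256÷8 = 1/32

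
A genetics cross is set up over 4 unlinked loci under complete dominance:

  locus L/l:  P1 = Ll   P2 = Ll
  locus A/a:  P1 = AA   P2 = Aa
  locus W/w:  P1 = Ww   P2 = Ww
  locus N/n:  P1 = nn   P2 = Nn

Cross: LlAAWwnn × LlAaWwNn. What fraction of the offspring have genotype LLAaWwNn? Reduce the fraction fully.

LlAAWwnn gametes: LAWn×4, LAwn×4, lAWn×4, lAwn×4
LlAaWwNn gametes: LAWN×1, LAWn×1, LAwN×1, LAwn×1, LaWN×1, LaWn×1, LawN×1, Lawn×1, lAWN×1, lAWn×1, lAwN×1, lAwn×1, laWN×1, laWn×1, lawN×1, lawn×1
LlAAWwnn×LlAaWwNn grid (16·16=256): LLAAWWNn=4 LLAAWWnn=4 LLAAWwNn=8 LLAAWwnn=8 LLAAwwNn=4 LLAAwwnn=4 LLAaWWNn=4 LLAaWWnn=4 LLAaWwNn=8 LLAaWwnn=8 LLAawwNn=4 LLAawwnn=4 LlAAWWNn=8 LlAAWWnn=8 LlAAWwNn=16 LlAAWwnn=16 LlAAwwNn=8 LlAAwwnn=8 LlAaWWNn=8 LlAaWWnn=8 LlAaWwNn=16 LlAaWwnn=16 LlAawwNn=8 LlAawwnn=8 llAAWWNn=4 llAAWWnn=4 llAAWwNn=8 llAAWwnn=8 llAAwwNn=4 llAAwwnn=4 llAaWWNn=4 llAaWWnn=4 llAaWwNn=8 llAaWwnn=8 llAawwNn=4 llAawwnn=4
LLAaWwNn hits 8/256; gcd=8; 8÷8/256÷8 = 1/32

P(LLAaWwNn) = 1/32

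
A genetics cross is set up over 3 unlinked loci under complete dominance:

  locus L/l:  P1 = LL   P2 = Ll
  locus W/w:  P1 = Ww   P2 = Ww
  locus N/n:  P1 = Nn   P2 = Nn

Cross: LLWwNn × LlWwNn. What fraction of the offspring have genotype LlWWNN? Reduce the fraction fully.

LLWwNn gametes: LWN×2, LWn×2, LwN×2, Lwn×2
LlWwNn gametes: LWN×1, LWn×1, LwN×1, Lwn×1, lWN×1, lWn×1, lwN×1, lwn×1
LLWwNn×LlWwNn grid (8·8=64): LLWWNN=2 LLWWNn=4 LLWWnn=2 LLWwNN=4 LLWwNn=8 LLWwnn=4 LLwwNN=2 LLwwNn=4 LLwwnn=2 LlWWNN=2 LlWWNn=4 LlWWnn=2 LlWwNN=4 LlWwNn=8 LlWwnn=4 LlwwNN=2 LlwwNn=4 Llwwnn=2
LlWWNN hits 2/64; gcd=2; 2÷2/64÷2 = 1/32

P(LlWWNN) = 1/32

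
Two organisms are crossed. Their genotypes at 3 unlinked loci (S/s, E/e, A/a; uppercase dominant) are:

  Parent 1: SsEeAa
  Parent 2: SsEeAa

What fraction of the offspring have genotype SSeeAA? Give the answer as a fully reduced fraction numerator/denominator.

P(SSeeAA) = 1/64

SsEeAa gametes: SEA×1, SEa×1, SeA×1, Sea×1, sEA×1, sEa×1, seA×1, sea×1
SsEeAa gametes: SEA×1, SEa×1, SeA×1, Sea×1, sEA×1, sEa×1, seA×1, sea×1
SsEeAa×SsEeAa grid (8·8=64): SSEEAA=1 SSEEAa=2 SSEEaa=1 SSEeAA=2 SSEeAa=4 SSEeaa=2 SSeeAA=1 SSeeAa=2 SSeeaa=1 SsEEAA=2 SsEEAa=4 SsEEaa=2 SsEeAA=4 SsEeAa=8 SsEeaa=4 SseeAA=2 SseeAa=4 Sseeaa=2 ssEEAA=1 ssEEAa=2 ssEEaa=1 ssEeAA=2 ssEeAa=4 ssEeaa=2 sseeAA=1 sseeAa=2 sseeaa=1
SSeeAA hits 1/64; gcd=1; 1÷1/64÷1 = 1/64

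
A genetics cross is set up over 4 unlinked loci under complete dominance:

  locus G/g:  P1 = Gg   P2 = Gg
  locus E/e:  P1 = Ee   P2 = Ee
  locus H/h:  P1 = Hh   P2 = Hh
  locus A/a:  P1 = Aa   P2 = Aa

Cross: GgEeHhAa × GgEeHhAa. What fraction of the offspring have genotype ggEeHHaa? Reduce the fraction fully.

GgEeHhAa gametes: GEHA×1, GEHa×1, GEhA×1, GEha×1, GeHA×1, GeHa×1, GehA×1, Geha×1, gEHA×1, gEHa×1, gEhA×1, gEha×1, geHA×1, geHa×1, gehA×1, geha×1
GgEeHhAa gametes: GEHA×1, GEHa×1, GEhA×1, GEha×1, GeHA×1, GeHa×1, GehA×1, Geha×1, gEHA×1, gEHa×1, gEhA×1, gEha×1, geHA×1, geHa×1, gehA×1, geha×1
GgEeHhAa×GgEeHhAa grid (16·16=256): GGEEHHAA=1 GGEEHHAa=2 GGEEHHaa=1 GGEEHhAA=2 GGEEHhAa=4 GGEEHhaa=2 GGEEhhAA=1 GGEEhhAa=2 GGEEhhaa=1 GGEeHHAA=2 GGEeHHAa=4 GGEeHHaa=2 GGEeHhAA=4 GGEeHhAa=8 GGEeHhaa=4 GGEehhAA=2 GGEehhAa=4 GGEehhaa=2 GGeeHHAA=1 GGeeHHAa=2 GGeeHHaa=1 GGeeHhAA=2 GGeeHhAa=4 GGeeHhaa=2 GGeehhAA=1 GGeehhAa=2 GGeehhaa=1 GgEEHHAA=2 GgEEHHAa=4 GgEEHHaa=2 GgEEHhAA=4 GgEEHhAa=8 GgEEHhaa=4 GgEEhhAA=2 GgEEhhAa=4 GgEEhhaa=2 GgEeHHAA=4 GgEeHHAa=8 GgEeHHaa=4 GgEeHhAA=8 GgEeHhAa=16 GgEeHhaa=8 GgEehhAA=4 GgEehhAa=8 GgEehhaa=4 GgeeHHAA=2 GgeeHHAa=4 GgeeHHaa=2 GgeeHhAA=4 GgeeHhAa=8 GgeeHhaa=4 GgeehhAA=2 GgeehhAa=4 Ggeehhaa=2 ggEEHHAA=1 ggEEHHAa=2 ggEEHHaa=1 ggEEHhAA=2 ggEEHhAa=4 ggEEHhaa=2 ggEEhhAA=1 ggEEhhAa=2 ggEEhhaa=1 ggEeHHAA=2 ggEeHHAa=4 ggEeHHaa=2 ggEeHhAA=4 ggEeHhAa=8 ggEeHhaa=4 ggEehhAA=2 ggEehhAa=4 ggEehhaa=2 ggeeHHAA=1 ggeeHHAa=2 ggeeHHaa=1 ggeeHhAA=2 ggeeHhAa=4 ggeeHhaa=2 ggeehhAA=1 ggeehhAa=2 ggeehhaa=1
ggEeHHaa hits 2/256; gcd=2; 2÷2/256÷2 = 1/128

P(ggEeHHaa) = 1/128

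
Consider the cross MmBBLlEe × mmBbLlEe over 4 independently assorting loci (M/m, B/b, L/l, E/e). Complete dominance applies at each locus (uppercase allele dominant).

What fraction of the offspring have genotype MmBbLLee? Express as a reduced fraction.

P(MmBbLLee) = 1/64

MmBBLlEe gametes: MBLE×2, MBLe×2, MBlE×2, MBle×2, mBLE×2, mBLe×2, mBlE×2, mBle×2
mmBbLlEe gametes: mBLE×2, mBLe×2, mBlE×2, mBle×2, mbLE×2, mbLe×2, mblE×2, mble×2
MmBBLlEe×mmBbLlEe grid (16·16=256): MmBBLLEE=4 MmBBLLEe=8 MmBBLLee=4 MmBBLlEE=8 MmBBLlEe=16 MmBBLlee=8 MmBBllEE=4 MmBBllEe=8 MmBBllee=4 MmBbLLEE=4 MmBbLLEe=8 MmBbLLee=4 MmBbLlEE=8 MmBbLlEe=16 MmBbLlee=8 MmBbllEE=4 MmBbllEe=8 MmBbllee=4 mmBBLLEE=4 mmBBLLEe=8 mmBBLLee=4 mmBBLlEE=8 mmBBLlEe=16 mmBBLlee=8 mmBBllEE=4 mmBBllEe=8 mmBBllee=4 mmBbLLEE=4 mmBbLLEe=8 mmBbLLee=4 mmBbLlEE=8 mmBbLlEe=16 mmBbLlee=8 mmBbllEE=4 mmBbllEe=8 mmBbllee=4
MmBbLLee hits 4/256; gcd=4; 4÷4/256÷4 = 1/64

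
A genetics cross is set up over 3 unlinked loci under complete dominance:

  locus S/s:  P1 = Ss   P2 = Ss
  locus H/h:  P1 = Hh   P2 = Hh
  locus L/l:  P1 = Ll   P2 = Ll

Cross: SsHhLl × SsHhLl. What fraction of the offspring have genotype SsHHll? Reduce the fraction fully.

SsHhLl gametes: SHL×1, SHl×1, ShL×1, Shl×1, sHL×1, sHl×1, shL×1, shl×1
SsHhLl gametes: SHL×1, SHl×1, ShL×1, Shl×1, sHL×1, sHl×1, shL×1, shl×1
SsHhLl×SsHhLl grid (8·8=64): SSHHLL=1 SSHHLl=2 SSHHll=1 SSHhLL=2 SSHhLl=4 SSHhll=2 SShhLL=1 SShhLl=2 SShhll=1 SsHHLL=2 SsHHLl=4 SsHHll=2 SsHhLL=4 SsHhLl=8 SsHhll=4 SshhLL=2 SshhLl=4 Sshhll=2 ssHHLL=1 ssHHLl=2 ssHHll=1 ssHhLL=2 ssHhLl=4 ssHhll=2 sshhLL=1 sshhLl=2 sshhll=1
SsHHll hits 2/64; gcd=2; 2÷2/64÷2 = 1/32

P(SsHHll) = 1/32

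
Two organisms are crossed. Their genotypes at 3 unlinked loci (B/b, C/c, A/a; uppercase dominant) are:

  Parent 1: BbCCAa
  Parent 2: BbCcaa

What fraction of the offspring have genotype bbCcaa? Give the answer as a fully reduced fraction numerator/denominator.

P(bbCcaa) = 1/16

BbCCAa gametes: BCA×2, BCa×2, bCA×2, bCa×2
BbCcaa gametes: BCa×2, Bca×2, bCa×2, bca×2
BbCCAa×BbCcaa grid (8·8=64): BBCCAa=4 BBCCaa=4 BBCcAa=4 BBCcaa=4 BbCCAa=8 BbCCaa=8 BbCcAa=8 BbCcaa=8 bbCCAa=4 bbCCaa=4 bbCcAa=4 bbCcaa=4
bbCcaa hits 4/64; gcd=4; 4÷4/64÷4 = 1/16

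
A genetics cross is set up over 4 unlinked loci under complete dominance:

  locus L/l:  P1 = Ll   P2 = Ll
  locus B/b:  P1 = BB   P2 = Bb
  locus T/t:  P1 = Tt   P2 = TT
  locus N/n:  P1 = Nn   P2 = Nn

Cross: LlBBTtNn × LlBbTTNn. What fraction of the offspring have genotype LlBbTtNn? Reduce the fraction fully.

P(LlBbTtNn) = 1/16

LlBBTtNn gametes: LBTN×2, LBTn×2, LBtN×2, LBtn×2, lBTN×2, lBTn×2, lBtN×2, lBtn×2
LlBbTTNn gametes: LBTN×2, LBTn×2, LbTN×2, LbTn×2, lBTN×2, lBTn×2, lbTN×2, lbTn×2
LlBBTtNn×LlBbTTNn grid (16·16=256): LLBBTTNN=4 LLBBTTNn=8 LLBBTTnn=4 LLBBTtNN=4 LLBBTtNn=8 LLBBTtnn=4 LLBbTTNN=4 LLBbTTNn=8 LLBbTTnn=4 LLBbTtNN=4 LLBbTtNn=8 LLBbTtnn=4 LlBBTTNN=8 LlBBTTNn=16 LlBBTTnn=8 LlBBTtNN=8 LlBBTtNn=16 LlBBTtnn=8 LlBbTTNN=8 LlBbTTNn=16 LlBbTTnn=8 LlBbTtNN=8 LlBbTtNn=16 LlBbTtnn=8 llBBTTNN=4 llBBTTNn=8 llBBTTnn=4 llBBTtNN=4 llBBTtNn=8 llBBTtnn=4 llBbTTNN=4 llBbTTNn=8 llBbTTnn=4 llBbTtNN=4 llBbTtNn=8 llBbTtnn=4
LlBbTtNn hits 16/256; gcd=16; 16÷16/256÷16 = 1/16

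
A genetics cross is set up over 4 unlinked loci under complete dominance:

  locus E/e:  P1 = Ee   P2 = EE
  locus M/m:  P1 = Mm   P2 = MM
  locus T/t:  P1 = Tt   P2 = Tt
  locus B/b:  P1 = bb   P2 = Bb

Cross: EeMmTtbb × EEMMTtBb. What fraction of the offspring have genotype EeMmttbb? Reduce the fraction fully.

EeMmTtbb gametes: EMTb×2, EMtb×2, EmTb×2, Emtb×2, eMTb×2, eMtb×2, emTb×2, emtb×2
EEMMTtBb gametes: EMTB×4, EMTb×4, EMtB×4, EMtb×4
EeMmTtbb×EEMMTtBb grid (16·16=256): EEMMTTBb=8 EEMMTTbb=8 EEMMTtBb=16 EEMMTtbb=16 EEMMttBb=8 EEMMttbb=8 EEMmTTBb=8 EEMmTTbb=8 EEMmTtBb=16 EEMmTtbb=16 EEMmttBb=8 EEMmttbb=8 EeMMTTBb=8 EeMMTTbb=8 EeMMTtBb=16 EeMMTtbb=16 EeMMttBb=8 EeMMttbb=8 EeMmTTBb=8 EeMmTTbb=8 EeMmTtBb=16 EeMmTtbb=16 EeMmttBb=8 EeMmttbb=8
EeMmttbb hits 8/256; gcd=8; 8÷8/256÷8 = 1/32

P(EeMmttbb) = 1/32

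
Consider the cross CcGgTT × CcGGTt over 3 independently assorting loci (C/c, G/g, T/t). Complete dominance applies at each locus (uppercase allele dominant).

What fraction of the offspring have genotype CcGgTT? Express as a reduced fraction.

P(CcGgTT) = 1/8

CcGgTT gametes: CGT×2, CgT×2, cGT×2, cgT×2
CcGGTt gametes: CGT×2, CGt×2, cGT×2, cGt×2
CcGgTT×CcGGTt grid (8·8=64): CCGGTT=4 CCGGTt=4 CCGgTT=4 CCGgTt=4 CcGGTT=8 CcGGTt=8 CcGgTT=8 CcGgTt=8 ccGGTT=4 ccGGTt=4 ccGgTT=4 ccGgTt=4
CcGgTT hits 8/64; gcd=8; 8÷8/64÷8 = 1/8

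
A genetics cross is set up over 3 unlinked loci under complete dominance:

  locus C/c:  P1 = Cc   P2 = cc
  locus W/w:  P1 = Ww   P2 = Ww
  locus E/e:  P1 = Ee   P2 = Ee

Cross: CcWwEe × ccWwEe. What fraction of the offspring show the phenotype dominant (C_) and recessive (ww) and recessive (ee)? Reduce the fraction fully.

P(C_ ww ee) = 1/32

CcWwEe gametes: CWE×1, CWe×1, CwE×1, Cwe×1, cWE×1, cWe×1, cwE×1, cwe×1
ccWwEe gametes: cWE×2, cWe×2, cwE×2, cwe×2
CcWwEe×ccWwEe grid (8·8=64): CcWWEE=2 CcWWEe=4 CcWWee=2 CcWwEE=4 CcWwEe=8 CcWwee=4 CcwwEE=2 CcwwEe=4 Ccwwee=2 ccWWEE=2 ccWWEe=4 ccWWee=2 ccWwEE=4 ccWwEe=8 ccWwee=4 ccwwEE=2 ccwwEe=4 ccwwee=2
C_ ww ee hits 2/64; gcd=2; 2÷2/64÷2 = 1/32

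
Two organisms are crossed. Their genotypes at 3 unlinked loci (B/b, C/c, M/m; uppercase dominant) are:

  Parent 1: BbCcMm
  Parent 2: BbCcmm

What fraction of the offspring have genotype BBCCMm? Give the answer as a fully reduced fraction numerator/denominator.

BbCcMm gametes: BCM×1, BCm×1, BcM×1, Bcm×1, bCM×1, bCm×1, bcM×1, bcm×1
BbCcmm gametes: BCm×2, Bcm×2, bCm×2, bcm×2
BbCcMm×BbCcmm grid (8·8=64): BBCCMm=2 BBCCmm=2 BBCcMm=4 BBCcmm=4 BBccMm=2 BBccmm=2 BbCCMm=4 BbCCmm=4 BbCcMm=8 BbCcmm=8 BbccMm=4 Bbccmm=4 bbCCMm=2 bbCCmm=2 bbCcMm=4 bbCcmm=4 bbccMm=2 bbccmm=2
BBCCMm hits 2/64; gcd=2; 2÷2/64÷2 = 1/32

P(BBCCMm) = 1/32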